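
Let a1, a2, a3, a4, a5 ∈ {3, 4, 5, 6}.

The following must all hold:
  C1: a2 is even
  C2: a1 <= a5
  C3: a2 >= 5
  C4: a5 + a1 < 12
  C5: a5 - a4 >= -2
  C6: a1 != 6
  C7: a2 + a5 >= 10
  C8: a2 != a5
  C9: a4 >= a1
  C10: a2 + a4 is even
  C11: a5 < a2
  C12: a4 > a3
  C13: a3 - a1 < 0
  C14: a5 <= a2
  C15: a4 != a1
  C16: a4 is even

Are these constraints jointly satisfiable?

Try a1 = 5, a2 = 6, a3 = 4, a4 = 6, a5 = 5.
Check constraint 4: a5 + a1 = 10; constraint 5: a5 - a4 = -1; constraint 7: a2 + a5 = 11. The remaining constraints are straightforward to verify.

Satisfiable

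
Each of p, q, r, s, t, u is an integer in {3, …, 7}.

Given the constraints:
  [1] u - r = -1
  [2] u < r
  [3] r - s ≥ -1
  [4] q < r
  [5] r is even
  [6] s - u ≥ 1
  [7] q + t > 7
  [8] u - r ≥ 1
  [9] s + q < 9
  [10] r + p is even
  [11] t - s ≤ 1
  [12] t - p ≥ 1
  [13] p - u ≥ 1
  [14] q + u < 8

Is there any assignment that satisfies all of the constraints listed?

Unsatisfiable

Constraints 3, 8, 11, 12, and 13 give r − s ≥ -1, s − t ≥ -1, t − p ≥ 1, p − u ≥ 1, u − r ≥ 1.
Adding all 5 inequalities: the left sides telescope to 0, and the right sides sum to (-1) + (-1) + 1 + 1 + 1 = 1. So 0 ≥ 1, which is false.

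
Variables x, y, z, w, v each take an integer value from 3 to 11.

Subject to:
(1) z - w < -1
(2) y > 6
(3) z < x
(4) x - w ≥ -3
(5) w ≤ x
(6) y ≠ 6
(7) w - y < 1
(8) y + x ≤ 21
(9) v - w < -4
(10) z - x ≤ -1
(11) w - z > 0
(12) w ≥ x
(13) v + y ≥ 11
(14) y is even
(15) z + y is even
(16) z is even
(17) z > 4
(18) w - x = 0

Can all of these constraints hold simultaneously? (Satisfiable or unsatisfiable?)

Satisfiable

Try x = 9, y = 10, z = 6, w = 9, v = 3.
Check constraint 1: z - w = -3; constraint 4: x - w = 0. The remaining constraints are straightforward to verify.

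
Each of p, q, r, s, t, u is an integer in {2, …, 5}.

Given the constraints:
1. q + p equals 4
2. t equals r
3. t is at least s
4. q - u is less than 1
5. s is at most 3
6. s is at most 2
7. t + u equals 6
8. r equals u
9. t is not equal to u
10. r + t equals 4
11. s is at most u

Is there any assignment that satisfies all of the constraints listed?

From constraints 2 and 8, t = r = u, so t = u. But constraint 9 says t ≠ u. Contradiction.

Unsatisfiable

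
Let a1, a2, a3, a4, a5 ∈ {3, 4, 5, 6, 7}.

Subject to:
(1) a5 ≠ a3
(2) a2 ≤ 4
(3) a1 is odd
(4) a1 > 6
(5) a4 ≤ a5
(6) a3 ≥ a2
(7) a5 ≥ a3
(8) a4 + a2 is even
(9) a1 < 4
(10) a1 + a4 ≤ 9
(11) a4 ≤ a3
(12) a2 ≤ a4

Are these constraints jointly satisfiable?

Unsatisfiable

From constraint 4: a1 ≥ 7. From constraint 9: a1 ≤ 3. But 3 < 7, so no value of a1 works.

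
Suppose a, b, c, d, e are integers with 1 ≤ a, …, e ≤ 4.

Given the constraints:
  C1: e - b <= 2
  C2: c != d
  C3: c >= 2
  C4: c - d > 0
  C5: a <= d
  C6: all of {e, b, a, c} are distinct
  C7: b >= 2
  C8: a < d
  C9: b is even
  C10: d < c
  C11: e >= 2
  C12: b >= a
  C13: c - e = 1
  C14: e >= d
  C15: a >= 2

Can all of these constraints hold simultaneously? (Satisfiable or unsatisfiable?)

Unsatisfiable

Constraints 3, 7, 11, and 15 confine each of e, b, a, c to the 3 values {2, …, 4} (the domain already gives each ≤ 4).
Constraint 6 requires all 4 of them to be distinct, but only 3 values are available — impossible by the pigeonhole principle.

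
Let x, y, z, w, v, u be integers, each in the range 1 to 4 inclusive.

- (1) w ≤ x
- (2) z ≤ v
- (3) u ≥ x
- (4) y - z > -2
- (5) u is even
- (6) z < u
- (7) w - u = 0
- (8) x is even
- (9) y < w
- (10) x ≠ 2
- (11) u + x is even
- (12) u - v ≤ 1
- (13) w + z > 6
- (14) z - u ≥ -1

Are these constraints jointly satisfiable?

Satisfiable

Take x = 4, y = 2, z = 3, w = 4, v = 4, u = 4. Then constraint 4: y - z = -1; constraint 7: w - u = 0; constraint 12: u - v = 0, and every other listed constraint is also met.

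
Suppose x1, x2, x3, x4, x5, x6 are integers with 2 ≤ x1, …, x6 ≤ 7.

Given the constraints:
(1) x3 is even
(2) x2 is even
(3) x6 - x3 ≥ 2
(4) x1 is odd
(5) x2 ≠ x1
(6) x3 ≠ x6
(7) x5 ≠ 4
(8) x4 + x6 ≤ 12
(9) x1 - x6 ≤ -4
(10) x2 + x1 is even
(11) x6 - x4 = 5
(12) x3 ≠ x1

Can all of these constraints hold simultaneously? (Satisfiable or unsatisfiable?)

Constraint 2 makes x2 even and constraint 4 makes x1 odd, so x2 + x1 must be odd. Constraint 10 says x2 + x1 is even — contradiction.

Unsatisfiable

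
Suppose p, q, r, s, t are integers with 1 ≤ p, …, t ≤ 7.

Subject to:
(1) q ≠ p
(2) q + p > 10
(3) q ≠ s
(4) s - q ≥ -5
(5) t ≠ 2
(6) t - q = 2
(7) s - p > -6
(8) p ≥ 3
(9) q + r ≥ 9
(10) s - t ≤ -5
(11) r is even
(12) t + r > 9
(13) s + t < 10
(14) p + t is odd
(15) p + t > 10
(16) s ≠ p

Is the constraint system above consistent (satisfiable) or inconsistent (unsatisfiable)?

Setting (p, q, r, s, t) = (6, 5, 4, 1, 7) satisfies everything: constraint 2: q + p = 11; constraint 4: s - q = -4, and the others follow.

Satisfiable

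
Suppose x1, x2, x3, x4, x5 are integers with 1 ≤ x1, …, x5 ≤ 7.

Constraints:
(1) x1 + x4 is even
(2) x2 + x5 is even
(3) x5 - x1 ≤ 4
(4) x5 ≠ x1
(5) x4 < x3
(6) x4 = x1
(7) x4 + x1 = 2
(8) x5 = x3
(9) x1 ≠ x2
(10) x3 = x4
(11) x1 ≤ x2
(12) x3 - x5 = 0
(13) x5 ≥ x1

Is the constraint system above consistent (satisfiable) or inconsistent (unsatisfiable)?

Unsatisfiable

From constraints 6, 8, and 10, x5 = x3 = x4 = x1, so x5 = x1. But constraint 4 says x5 ≠ x1. Contradiction.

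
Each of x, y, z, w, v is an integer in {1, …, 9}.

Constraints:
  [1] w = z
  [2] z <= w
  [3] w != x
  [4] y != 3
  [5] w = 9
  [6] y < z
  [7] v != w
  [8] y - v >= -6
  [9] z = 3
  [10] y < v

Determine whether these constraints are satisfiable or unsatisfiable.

Unsatisfiable

Constraint 5 fixes w = 9 and constraint 9 fixes z = 3, but constraint 1 requires w = z. Since 9 ≠ 3, contradiction.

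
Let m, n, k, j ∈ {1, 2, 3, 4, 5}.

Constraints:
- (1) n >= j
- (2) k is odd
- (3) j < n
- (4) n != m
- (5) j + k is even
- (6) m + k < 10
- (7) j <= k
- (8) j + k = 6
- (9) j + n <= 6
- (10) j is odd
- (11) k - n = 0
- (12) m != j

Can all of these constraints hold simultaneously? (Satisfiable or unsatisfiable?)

Setting (m, n, k, j) = (4, 5, 5, 1) satisfies everything: constraint 6: m + k = 9; constraint 8: j + k = 6, and the others follow.

Satisfiable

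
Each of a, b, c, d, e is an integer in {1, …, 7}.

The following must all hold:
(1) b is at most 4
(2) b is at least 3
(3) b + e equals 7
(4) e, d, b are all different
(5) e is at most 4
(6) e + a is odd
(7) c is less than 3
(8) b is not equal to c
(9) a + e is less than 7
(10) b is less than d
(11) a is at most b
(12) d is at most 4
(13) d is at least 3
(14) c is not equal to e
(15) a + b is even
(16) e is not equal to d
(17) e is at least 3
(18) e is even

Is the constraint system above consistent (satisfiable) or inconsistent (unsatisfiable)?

Unsatisfiable

Constraints 1, 2, 5, 12, 13, and 17 confine each of e, d, b to the 2 values {3, 4}.
Constraint 4 requires all 3 of them to be distinct, but only 2 values are available — impossible by the pigeonhole principle.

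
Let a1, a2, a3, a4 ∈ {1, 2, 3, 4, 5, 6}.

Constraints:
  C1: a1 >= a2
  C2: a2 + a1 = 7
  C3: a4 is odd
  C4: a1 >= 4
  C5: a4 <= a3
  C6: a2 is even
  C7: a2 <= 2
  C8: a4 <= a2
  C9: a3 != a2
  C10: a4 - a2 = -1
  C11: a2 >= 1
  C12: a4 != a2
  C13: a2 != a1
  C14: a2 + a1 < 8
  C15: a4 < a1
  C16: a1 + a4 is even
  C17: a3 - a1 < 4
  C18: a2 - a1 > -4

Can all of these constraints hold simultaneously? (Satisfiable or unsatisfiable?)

Satisfiable

One satisfying assignment is a1 = 5, a2 = 2, a3 = 6, a4 = 1.
For the less obvious constraints — constraint 2: a2 + a1 = 7; constraint 10: a4 - a2 = -1; constraint 14: a2 + a1 = 7 — and the others hold by inspection.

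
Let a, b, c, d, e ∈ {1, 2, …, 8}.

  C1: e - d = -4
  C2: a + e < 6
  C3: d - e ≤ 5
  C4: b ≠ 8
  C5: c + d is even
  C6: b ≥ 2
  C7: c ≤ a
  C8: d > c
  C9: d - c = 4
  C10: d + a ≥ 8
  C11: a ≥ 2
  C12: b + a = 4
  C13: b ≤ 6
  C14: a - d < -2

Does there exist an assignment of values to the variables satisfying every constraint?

Take a = 2, b = 2, c = 2, d = 6, e = 2. Then constraint 1: e - d = -4; constraint 2: a + e = 4, and every other listed constraint is also met.

Satisfiable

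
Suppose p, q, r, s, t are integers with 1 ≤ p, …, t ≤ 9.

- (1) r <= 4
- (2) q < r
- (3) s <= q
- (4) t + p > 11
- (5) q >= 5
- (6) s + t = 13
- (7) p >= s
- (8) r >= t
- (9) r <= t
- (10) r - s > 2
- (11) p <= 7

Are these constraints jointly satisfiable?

From constraints 7 and 11: s ≤ p ≤ 7. From constraints 1 and 8: t ≤ r ≤ 4. Hence s + t ≤ 11. But constraint 6 requires s + t = 13, and 13 > 11. Contradiction.

Unsatisfiable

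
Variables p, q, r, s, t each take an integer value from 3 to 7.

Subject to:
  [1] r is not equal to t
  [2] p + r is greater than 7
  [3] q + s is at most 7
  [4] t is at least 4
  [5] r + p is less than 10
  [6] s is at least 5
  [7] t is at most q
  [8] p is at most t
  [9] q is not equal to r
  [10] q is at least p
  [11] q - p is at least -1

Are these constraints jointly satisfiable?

Unsatisfiable

From constraints 4 and 7: q ≥ t ≥ 4. From constraint 6: s ≥ 5. Hence q + s ≥ 9. But constraint 3 requires q + s ≤ 7, and 7 < 9. Contradiction.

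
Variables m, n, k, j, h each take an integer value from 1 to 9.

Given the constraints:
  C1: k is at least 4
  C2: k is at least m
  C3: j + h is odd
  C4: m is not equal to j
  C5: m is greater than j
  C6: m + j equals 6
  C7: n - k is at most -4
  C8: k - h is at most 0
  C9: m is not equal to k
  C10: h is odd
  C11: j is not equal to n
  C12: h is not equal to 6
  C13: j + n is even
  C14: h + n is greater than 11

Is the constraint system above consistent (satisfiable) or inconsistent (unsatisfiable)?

Satisfiable

One satisfying assignment is m = 4, n = 4, k = 9, j = 2, h = 9.
For the less obvious constraints — constraint 6: m + j = 6; constraint 7: n - k = -5; constraint 8: k - h = 0 — and the others hold by inspection.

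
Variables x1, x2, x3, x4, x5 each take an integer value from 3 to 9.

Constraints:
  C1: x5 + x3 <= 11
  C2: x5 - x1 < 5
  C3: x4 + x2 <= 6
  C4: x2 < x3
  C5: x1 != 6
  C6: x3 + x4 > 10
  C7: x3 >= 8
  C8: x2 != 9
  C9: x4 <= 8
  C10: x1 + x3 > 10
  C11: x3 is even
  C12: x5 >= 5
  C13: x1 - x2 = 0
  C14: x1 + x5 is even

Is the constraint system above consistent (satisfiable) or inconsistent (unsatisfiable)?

Unsatisfiable

From constraint 12: x5 ≥ 5. From constraint 7: x3 ≥ 8. Hence x5 + x3 ≥ 13. But constraint 1 requires x5 + x3 ≤ 11, and 11 < 13. Contradiction.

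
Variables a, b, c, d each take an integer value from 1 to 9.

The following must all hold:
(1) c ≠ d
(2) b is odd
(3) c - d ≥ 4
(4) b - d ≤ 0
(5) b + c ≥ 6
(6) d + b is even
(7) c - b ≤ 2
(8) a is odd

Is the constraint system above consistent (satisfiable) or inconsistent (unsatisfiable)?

Constraints 3, 4, and 7 give c − d ≥ 4, d − b ≥ 0, b − c ≥ -2.
Adding all 3 inequalities: the left sides telescope to 0, and the right sides sum to 4 + 0 + (-2) = 2. So 0 ≥ 2, which is false.

Unsatisfiable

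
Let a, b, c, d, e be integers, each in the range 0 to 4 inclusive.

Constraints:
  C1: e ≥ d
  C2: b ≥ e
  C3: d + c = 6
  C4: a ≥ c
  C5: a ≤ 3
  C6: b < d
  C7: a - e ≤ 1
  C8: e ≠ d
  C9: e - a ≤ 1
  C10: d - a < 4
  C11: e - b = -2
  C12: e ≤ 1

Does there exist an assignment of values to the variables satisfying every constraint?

From constraints 1 and 12: d ≤ e ≤ 1. From constraints 4 and 5: c ≤ a ≤ 3. Hence d + c ≤ 4. But constraint 3 requires d + c = 6, and 6 > 4. Contradiction.

Unsatisfiable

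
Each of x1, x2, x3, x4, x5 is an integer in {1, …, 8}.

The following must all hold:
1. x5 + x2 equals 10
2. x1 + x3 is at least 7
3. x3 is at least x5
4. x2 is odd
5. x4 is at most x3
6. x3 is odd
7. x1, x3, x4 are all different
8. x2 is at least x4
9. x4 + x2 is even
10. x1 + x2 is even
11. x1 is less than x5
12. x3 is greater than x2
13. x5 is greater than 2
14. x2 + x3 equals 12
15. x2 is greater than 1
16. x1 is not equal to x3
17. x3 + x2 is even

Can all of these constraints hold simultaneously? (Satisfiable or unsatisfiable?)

Satisfiable

Try x1 = 3, x2 = 5, x3 = 7, x4 = 5, x5 = 5.
Check constraint 1: x5 + x2 = 10; constraint 2: x1 + x3 = 10. The remaining constraints are straightforward to verify.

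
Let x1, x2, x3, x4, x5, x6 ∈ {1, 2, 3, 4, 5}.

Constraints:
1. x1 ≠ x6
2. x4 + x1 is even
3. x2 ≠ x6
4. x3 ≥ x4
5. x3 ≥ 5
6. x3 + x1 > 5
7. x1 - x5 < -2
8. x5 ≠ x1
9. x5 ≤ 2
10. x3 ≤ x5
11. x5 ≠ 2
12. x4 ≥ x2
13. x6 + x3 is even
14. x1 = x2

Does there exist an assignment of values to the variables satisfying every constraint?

Unsatisfiable

From constraints 5 and 10: x5 ≥ x3 and x3 ≥ 5, so x5 ≥ 5. From constraint 9: x5 ≤ 2. But 2 < 5, so no value of x5 works.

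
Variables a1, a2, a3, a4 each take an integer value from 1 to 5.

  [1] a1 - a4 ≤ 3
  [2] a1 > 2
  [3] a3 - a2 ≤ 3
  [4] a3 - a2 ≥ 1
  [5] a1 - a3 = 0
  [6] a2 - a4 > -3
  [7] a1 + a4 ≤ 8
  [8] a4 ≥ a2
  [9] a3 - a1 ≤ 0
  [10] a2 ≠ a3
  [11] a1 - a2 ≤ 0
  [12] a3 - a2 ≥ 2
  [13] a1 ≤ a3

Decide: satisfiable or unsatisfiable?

Constraints 9, 11, and 12 give a1 − a3 ≥ 0, a3 − a2 ≥ 2, a2 − a1 ≥ 0.
Adding all 3 inequalities: the left sides telescope to 0, and the right sides sum to 0 + 2 + 0 = 2. So 0 ≥ 2, which is false.

Unsatisfiable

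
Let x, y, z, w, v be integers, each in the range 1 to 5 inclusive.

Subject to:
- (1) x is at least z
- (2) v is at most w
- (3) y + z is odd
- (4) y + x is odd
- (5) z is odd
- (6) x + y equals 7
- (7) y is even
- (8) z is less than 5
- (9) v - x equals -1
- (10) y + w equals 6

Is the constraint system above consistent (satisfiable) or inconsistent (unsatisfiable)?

Satisfiable

One satisfying assignment is x = 5, y = 2, z = 3, w = 4, v = 4.
For the less obvious constraints — constraint 6: x + y = 7; constraint 9: v - x = -1 — and the others hold by inspection.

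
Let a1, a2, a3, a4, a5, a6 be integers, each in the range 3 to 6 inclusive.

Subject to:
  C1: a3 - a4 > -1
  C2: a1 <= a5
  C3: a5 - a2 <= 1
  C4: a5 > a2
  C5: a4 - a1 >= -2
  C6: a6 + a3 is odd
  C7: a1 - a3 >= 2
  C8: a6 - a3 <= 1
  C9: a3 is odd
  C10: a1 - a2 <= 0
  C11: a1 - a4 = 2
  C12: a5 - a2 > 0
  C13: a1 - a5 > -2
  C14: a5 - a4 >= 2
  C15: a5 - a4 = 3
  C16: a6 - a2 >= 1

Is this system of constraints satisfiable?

Unsatisfiable

Constraints 3, 5, 7, 8, 14, and 16 give a6 − a2 ≥ 1, a2 − a5 ≥ -1, a5 − a4 ≥ 2, a4 − a1 ≥ -2, a1 − a3 ≥ 2, a3 − a6 ≥ -1.
Adding all 6 inequalities: the left sides telescope to 0, and the right sides sum to 1 + (-1) + 2 + (-2) + 2 + (-1) = 1. So 0 ≥ 1, which is false.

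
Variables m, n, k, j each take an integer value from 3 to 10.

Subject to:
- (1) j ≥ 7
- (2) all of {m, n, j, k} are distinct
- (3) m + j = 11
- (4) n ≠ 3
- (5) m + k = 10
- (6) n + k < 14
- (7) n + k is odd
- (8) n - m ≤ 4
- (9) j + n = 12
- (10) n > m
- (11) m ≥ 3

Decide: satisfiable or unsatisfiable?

Satisfiable

Take m = 4, n = 5, k = 6, j = 7. Then constraint 3: m + j = 11; constraint 5: m + k = 10, and every other listed constraint is also met.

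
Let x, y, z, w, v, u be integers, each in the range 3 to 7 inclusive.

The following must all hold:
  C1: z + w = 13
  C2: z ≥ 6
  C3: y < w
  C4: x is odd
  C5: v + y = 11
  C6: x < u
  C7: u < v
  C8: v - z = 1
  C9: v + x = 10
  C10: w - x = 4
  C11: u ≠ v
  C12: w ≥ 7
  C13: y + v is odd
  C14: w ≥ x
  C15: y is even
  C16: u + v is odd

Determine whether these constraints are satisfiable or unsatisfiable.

Satisfiable

Take x = 3, y = 4, z = 6, w = 7, v = 7, u = 4. Then constraint 1: z + w = 13; constraint 5: v + y = 11; constraint 8: v - z = 1, and every other listed constraint is also met.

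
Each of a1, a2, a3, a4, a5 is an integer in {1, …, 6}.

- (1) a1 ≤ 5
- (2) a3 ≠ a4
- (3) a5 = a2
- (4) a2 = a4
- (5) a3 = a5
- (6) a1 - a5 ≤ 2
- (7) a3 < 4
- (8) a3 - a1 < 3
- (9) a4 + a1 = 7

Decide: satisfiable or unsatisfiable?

Unsatisfiable

From constraints 3, 4, and 5, a3 = a5 = a2 = a4, so a3 = a4. But constraint 2 says a3 ≠ a4. Contradiction.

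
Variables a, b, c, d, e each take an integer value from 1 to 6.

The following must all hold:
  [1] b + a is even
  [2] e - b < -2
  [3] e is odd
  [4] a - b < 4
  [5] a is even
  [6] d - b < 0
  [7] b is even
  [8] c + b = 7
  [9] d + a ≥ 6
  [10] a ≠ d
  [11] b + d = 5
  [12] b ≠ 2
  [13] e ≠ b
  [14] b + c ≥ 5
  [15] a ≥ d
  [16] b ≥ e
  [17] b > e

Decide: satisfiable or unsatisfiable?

Take a = 6, b = 4, c = 3, d = 1, e = 1. Then constraint 2: e - b = -3; constraint 4: a - b = 2; constraint 6: d - b = -3, and every other listed constraint is also met.

Satisfiable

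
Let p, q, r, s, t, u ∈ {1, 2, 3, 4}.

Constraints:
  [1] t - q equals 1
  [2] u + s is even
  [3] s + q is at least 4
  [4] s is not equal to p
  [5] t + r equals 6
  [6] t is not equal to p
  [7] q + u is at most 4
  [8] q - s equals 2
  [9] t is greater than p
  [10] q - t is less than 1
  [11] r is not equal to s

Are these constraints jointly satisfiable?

Setting (p, q, r, s, t, u) = (3, 3, 2, 1, 4, 1) satisfies everything: constraint 1: t - q = 1; constraint 3: s + q = 4, and the others follow.

Satisfiable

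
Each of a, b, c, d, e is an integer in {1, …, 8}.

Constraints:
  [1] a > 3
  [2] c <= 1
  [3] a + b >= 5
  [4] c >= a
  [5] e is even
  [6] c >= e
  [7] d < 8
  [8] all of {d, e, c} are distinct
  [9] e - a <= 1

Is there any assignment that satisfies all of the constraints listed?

From constraint 1: a ≥ 4. From constraints 2 and 4: a ≤ c and c ≤ 1, so a ≤ 1. But 1 < 4, so no value of a works.

Unsatisfiable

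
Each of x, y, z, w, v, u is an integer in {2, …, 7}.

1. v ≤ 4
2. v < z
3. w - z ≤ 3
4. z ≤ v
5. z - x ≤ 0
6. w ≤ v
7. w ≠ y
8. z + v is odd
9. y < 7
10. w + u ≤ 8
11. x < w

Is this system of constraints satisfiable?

Unsatisfiable

Constraints 2, 5, 6, and 11 give v < z, z ≤ x, x < w, w ≤ v. Chaining: v < z ≤ x < w ≤ v, which forces v < v — impossible.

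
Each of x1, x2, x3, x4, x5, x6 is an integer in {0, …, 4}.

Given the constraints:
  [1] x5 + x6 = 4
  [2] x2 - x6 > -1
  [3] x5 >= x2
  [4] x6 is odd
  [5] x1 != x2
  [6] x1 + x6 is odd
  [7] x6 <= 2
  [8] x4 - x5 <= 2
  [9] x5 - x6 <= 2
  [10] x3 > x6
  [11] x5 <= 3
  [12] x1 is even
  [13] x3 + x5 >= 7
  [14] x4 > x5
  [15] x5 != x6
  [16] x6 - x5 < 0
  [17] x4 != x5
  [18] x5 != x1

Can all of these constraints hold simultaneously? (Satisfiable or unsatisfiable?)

The assignment x1 = 4, x2 = 1, x3 = 4, x4 = 4, x5 = 3, x6 = 1 works:
  constraint 1 holds since x5 + x6 = 4.
  constraint 2 holds since x2 - x6 = 0.
  constraint 8 holds since x4 - x5 = 1.
The rest check out directly.

Satisfiable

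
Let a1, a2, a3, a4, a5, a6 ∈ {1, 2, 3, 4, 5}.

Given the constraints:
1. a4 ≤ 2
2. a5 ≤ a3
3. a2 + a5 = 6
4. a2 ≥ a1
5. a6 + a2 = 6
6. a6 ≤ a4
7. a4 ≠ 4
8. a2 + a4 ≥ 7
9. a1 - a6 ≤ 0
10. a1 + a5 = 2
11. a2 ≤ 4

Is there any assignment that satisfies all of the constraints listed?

Unsatisfiable

From constraint 11: a2 ≤ 4. From constraint 1: a4 ≤ 2. Hence a2 + a4 ≤ 6. But constraint 8 requires a2 + a4 ≥ 7, and 7 > 6. Contradiction.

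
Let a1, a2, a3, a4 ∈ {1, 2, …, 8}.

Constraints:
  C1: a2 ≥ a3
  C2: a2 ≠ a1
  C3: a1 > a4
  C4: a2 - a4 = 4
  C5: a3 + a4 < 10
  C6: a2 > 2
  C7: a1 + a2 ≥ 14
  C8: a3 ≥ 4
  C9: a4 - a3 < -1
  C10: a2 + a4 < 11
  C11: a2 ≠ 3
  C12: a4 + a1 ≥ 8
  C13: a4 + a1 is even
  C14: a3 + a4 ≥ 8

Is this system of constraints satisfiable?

Satisfiable

Try a1 = 8, a2 = 6, a3 = 6, a4 = 2.
Check constraint 4: a2 - a4 = 4; constraint 5: a3 + a4 = 8; constraint 7: a1 + a2 = 14. The remaining constraints are straightforward to verify.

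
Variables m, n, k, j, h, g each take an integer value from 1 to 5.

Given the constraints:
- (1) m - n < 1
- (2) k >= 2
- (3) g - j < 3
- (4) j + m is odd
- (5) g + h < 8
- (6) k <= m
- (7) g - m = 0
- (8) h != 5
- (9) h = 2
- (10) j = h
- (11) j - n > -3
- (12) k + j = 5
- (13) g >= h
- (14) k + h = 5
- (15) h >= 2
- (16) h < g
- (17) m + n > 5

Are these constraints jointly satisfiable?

Take m = 3, n = 3, k = 3, j = 2, h = 2, g = 3. Then constraint 1: m - n = 0; constraint 3: g - j = 1; constraint 5: g + h = 5, and every other listed constraint is also met.

Satisfiable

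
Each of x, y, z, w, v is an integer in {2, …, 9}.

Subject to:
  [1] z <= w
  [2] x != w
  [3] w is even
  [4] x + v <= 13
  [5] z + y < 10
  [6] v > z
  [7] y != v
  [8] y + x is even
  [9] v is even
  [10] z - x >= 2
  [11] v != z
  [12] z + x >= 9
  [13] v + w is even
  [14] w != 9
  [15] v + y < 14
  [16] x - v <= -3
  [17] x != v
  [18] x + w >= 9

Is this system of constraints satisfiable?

Setting (x, y, z, w, v) = (3, 3, 6, 6, 8) satisfies everything: constraint 4: x + v = 11; constraint 5: z + y = 9; constraint 10: z - x = 3, and the others follow.

Satisfiable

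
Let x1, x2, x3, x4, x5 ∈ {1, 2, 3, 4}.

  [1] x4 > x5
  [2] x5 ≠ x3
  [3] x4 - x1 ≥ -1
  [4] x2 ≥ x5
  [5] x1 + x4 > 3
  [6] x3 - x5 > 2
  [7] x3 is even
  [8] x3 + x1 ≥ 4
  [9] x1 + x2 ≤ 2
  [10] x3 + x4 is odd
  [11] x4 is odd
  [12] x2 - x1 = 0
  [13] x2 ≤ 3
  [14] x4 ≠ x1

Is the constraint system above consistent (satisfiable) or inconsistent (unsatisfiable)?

Satisfiable

Take x1 = 1, x2 = 1, x3 = 4, x4 = 3, x5 = 1. Then constraint 3: x4 - x1 = 2; constraint 5: x1 + x4 = 4; constraint 6: x3 - x5 = 3, and every other listed constraint is also met.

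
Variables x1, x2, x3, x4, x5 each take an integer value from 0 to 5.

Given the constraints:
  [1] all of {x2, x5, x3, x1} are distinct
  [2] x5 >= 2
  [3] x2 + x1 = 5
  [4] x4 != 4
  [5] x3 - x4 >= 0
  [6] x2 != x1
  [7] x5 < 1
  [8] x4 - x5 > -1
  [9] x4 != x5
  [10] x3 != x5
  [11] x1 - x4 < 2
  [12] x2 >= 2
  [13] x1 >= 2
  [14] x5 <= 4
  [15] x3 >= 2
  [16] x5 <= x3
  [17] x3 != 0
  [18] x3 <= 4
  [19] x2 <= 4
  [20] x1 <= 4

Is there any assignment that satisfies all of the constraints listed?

Constraints 2, 12, 13, 14, 15, 18, 19, and 20 confine each of x2, x5, x3, x1 to the 3 values {2, …, 4}.
Constraint 1 requires all 4 of them to be distinct, but only 3 values are available — impossible by the pigeonhole principle.

Unsatisfiable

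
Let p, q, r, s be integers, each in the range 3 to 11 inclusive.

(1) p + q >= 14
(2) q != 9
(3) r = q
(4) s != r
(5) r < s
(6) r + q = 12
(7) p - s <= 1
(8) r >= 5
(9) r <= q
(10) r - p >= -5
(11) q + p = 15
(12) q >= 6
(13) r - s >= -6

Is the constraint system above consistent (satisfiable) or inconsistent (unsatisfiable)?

Satisfiable

Try p = 9, q = 6, r = 6, s = 11.
Check constraint 1: p + q = 15; constraint 6: r + q = 12. The remaining constraints are straightforward to verify.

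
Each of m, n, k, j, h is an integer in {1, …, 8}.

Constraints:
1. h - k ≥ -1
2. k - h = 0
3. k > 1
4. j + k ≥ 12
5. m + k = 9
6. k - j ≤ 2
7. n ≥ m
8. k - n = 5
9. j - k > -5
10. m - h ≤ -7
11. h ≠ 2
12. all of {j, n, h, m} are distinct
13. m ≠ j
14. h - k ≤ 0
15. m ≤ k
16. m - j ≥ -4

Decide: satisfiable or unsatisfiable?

Constraints 6, 10, 14, and 16 give m − j ≥ -4, j − k ≥ -2, k − h ≥ 0, h − m ≥ 7.
Adding all 4 inequalities: the left sides telescope to 0, and the right sides sum to (-4) + (-2) + 0 + 7 = 1. So 0 ≥ 1, which is false.

Unsatisfiable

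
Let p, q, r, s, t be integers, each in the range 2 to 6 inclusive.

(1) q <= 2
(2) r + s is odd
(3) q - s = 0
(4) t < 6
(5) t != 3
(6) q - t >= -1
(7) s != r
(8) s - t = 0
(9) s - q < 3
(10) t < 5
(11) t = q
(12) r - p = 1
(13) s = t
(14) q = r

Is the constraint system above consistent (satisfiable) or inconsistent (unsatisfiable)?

From constraints 11, 13, and 14, s = t = q = r, so s = r. But constraint 7 says s ≠ r. Contradiction.

Unsatisfiable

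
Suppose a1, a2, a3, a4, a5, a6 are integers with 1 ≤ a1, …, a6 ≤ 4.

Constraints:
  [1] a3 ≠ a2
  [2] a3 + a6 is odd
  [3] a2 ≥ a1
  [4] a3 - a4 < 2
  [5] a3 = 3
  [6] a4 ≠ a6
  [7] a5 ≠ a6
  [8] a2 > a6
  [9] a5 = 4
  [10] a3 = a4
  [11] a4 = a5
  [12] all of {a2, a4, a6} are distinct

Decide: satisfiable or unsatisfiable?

Constraint 5 fixes a3 = 3 and constraint 9 fixes a5 = 4. Constraints 10 and 11 give a3 = a4 = a5, so a3 = a5. But 3 ≠ 4 — contradiction.

Unsatisfiable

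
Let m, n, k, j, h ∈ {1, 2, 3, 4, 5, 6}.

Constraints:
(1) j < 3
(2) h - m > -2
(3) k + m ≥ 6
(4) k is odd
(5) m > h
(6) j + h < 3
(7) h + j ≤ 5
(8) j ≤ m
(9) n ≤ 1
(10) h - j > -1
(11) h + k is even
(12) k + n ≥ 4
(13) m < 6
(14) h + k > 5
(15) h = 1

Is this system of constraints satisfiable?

Setting (m, n, k, j, h) = (2, 1, 5, 1, 1) satisfies everything: constraint 2: h - m = -1; constraint 3: k + m = 7, and the others follow.

Satisfiable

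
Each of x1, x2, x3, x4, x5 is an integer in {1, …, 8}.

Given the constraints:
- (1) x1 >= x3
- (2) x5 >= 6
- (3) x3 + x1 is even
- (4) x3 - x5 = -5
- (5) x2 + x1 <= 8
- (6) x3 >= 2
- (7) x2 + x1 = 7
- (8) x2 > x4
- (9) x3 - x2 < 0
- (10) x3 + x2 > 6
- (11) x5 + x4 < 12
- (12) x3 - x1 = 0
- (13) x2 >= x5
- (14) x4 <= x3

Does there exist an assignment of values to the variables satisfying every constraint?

From constraints 2 and 13: x2 ≥ x5 ≥ 6. From constraints 1 and 6: x1 ≥ x3 ≥ 2. Hence x2 + x1 ≥ 8. But constraint 7 requires x2 + x1 = 7, and 7 < 8. Contradiction.

Unsatisfiable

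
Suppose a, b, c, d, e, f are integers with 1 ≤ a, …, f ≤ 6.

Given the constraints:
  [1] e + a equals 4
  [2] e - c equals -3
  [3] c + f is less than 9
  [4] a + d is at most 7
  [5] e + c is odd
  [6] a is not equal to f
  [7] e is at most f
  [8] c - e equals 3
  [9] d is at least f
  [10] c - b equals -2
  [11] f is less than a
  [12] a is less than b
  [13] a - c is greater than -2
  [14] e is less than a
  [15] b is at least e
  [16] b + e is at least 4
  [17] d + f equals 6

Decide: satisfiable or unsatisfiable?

Setting (a, b, c, d, e, f) = (3, 6, 4, 4, 1, 2) satisfies everything: constraint 1: e + a = 4; constraint 2: e - c = -3, and the others follow.

Satisfiable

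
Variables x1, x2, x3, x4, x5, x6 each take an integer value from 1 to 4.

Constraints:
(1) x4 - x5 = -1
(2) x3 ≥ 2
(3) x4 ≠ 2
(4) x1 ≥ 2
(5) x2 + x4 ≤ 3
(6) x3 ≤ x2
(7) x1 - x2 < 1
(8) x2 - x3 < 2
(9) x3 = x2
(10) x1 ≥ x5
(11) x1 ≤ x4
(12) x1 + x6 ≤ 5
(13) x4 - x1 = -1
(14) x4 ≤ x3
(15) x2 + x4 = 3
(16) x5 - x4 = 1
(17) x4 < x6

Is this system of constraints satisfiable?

Unsatisfiable

From constraints 2 and 6: x2 ≥ x3 ≥ 2. From constraints 4 and 11: x4 ≥ x1 ≥ 2. Hence x2 + x4 ≥ 4. But constraint 15 requires x2 + x4 = 3, and 3 < 4. Contradiction.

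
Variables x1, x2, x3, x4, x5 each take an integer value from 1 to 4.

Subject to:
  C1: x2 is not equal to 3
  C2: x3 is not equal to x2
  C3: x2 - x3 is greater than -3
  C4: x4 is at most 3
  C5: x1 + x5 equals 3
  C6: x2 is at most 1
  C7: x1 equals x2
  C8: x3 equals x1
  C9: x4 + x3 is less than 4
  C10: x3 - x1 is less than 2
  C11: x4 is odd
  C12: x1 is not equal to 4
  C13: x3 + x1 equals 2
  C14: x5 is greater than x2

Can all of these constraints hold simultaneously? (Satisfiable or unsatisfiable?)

From constraints 7 and 8, x3 = x1 = x2, so x3 = x2. But constraint 2 says x3 ≠ x2. Contradiction.

Unsatisfiable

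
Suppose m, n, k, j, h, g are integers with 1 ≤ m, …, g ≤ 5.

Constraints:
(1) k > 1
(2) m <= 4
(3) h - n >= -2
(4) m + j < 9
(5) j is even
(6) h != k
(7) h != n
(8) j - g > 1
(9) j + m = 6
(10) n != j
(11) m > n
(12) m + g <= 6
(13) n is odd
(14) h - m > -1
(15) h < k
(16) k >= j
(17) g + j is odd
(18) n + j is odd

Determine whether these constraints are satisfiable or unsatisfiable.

Try m = 2, n = 1, k = 4, j = 4, h = 2, g = 1.
Check constraint 3: h - n = 1; constraint 4: m + j = 6. The remaining constraints are straightforward to verify.

Satisfiable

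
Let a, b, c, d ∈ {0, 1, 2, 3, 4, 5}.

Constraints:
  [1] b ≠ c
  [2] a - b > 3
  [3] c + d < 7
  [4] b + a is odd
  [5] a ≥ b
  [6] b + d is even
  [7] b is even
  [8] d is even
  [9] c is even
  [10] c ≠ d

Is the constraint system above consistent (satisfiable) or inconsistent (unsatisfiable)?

Satisfiable

Setting (a, b, c, d) = (5, 0, 4, 0) satisfies everything: constraint 2: a - b = 5; constraint 3: c + d = 4; constraint 4: b + a = 5 is odd, and the others follow.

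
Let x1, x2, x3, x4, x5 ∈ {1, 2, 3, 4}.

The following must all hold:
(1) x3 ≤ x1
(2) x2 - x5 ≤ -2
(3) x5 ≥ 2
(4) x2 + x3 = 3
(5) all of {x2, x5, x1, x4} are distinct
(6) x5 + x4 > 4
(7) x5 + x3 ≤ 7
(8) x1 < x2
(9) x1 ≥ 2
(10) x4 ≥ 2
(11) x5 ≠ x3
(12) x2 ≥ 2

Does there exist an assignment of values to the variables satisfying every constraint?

Unsatisfiable

Constraints 3, 9, 10, and 12 confine each of x2, x5, x1, x4 to the 3 values {2, …, 4} (the domain already gives each ≤ 4).
Constraint 5 requires all 4 of them to be distinct, but only 3 values are available — impossible by the pigeonhole principle.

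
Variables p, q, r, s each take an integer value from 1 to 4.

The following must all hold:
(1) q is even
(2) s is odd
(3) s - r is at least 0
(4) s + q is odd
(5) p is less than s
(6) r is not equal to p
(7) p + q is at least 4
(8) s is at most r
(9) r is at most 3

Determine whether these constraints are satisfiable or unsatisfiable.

Satisfiable

The assignment p = 2, q = 4, r = 3, s = 3 works:
  constraint 1 holds since q = 4 is even.
  constraint 3 holds since s - r = 0.
  constraint 7 holds since p + q = 6.
The rest check out directly.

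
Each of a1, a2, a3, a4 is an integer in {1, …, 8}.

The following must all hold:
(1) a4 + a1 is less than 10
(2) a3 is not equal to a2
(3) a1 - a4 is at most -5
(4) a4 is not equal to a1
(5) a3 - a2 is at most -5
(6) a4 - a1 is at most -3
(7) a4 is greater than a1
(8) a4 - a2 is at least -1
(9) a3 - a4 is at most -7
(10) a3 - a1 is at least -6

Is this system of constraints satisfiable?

Unsatisfiable

Constraints 5, 6, 8, and 10 give a1 − a4 ≥ 3, a4 − a2 ≥ -1, a2 − a3 ≥ 5, a3 − a1 ≥ -6.
Adding all 4 inequalities: the left sides telescope to 0, and the right sides sum to 3 + (-1) + 5 + (-6) = 1. So 0 ≥ 1, which is false.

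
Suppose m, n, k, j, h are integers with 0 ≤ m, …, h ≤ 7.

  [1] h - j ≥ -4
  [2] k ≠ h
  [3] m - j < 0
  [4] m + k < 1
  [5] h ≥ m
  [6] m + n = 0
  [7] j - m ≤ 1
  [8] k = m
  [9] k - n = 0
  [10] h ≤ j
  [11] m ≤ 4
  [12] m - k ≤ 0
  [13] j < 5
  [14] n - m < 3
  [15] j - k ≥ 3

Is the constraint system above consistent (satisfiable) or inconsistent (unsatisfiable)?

Unsatisfiable

Constraints 7, 12, and 15 give j − k ≥ 3, k − m ≥ 0, m − j ≥ -1.
Adding all 3 inequalities: the left sides telescope to 0, and the right sides sum to 3 + 0 + (-1) = 2. So 0 ≥ 2, which is false.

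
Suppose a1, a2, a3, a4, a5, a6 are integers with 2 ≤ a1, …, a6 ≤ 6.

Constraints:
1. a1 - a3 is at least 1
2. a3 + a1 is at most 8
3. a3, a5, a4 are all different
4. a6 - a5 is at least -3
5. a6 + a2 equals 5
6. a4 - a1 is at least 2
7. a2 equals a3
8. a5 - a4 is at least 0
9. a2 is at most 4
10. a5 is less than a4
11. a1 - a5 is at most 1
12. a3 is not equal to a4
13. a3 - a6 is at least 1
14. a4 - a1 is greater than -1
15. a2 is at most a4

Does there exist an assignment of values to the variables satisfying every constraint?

Unsatisfiable

Constraints 1, 4, 6, 8, and 13 give a5 − a4 ≥ 0, a4 − a1 ≥ 2, a1 − a3 ≥ 1, a3 − a6 ≥ 1, a6 − a5 ≥ -3.
Adding all 5 inequalities: the left sides telescope to 0, and the right sides sum to 0 + 2 + 1 + 1 + (-3) = 1. So 0 ≥ 1, which is false.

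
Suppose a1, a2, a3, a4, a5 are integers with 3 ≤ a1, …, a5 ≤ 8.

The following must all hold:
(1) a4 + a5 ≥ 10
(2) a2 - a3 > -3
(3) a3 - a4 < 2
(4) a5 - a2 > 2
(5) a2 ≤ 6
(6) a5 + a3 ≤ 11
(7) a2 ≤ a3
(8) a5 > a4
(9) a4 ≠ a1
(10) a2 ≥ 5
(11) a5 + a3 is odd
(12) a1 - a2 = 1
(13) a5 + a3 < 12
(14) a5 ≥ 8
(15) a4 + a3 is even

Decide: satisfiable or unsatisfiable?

Unsatisfiable

From constraint 14: a5 ≥ 8. From constraints 7 and 10: a3 ≥ a2 ≥ 5. Hence a5 + a3 ≥ 13. But constraint 6 requires a5 + a3 ≤ 11, and 11 < 13. Contradiction.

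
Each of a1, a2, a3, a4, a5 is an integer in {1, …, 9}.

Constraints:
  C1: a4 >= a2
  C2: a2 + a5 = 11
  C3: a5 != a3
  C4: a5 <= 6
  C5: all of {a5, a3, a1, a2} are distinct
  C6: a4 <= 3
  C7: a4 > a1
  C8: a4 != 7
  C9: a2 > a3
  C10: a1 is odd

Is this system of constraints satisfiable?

From constraints 1 and 6: a2 ≤ a4 ≤ 3. From constraint 4: a5 ≤ 6. Hence a2 + a5 ≤ 9. But constraint 2 requires a2 + a5 = 11, and 11 > 9. Contradiction.

Unsatisfiable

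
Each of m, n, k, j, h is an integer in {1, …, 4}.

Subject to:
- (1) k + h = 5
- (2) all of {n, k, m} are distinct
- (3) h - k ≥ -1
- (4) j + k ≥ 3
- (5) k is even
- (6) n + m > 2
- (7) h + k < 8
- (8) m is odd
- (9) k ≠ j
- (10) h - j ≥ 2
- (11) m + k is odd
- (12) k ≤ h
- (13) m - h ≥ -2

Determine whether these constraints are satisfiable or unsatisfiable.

Take m = 1, n = 3, k = 2, j = 1, h = 3. Then constraint 1: k + h = 5; constraint 3: h - k = 1; constraint 4: j + k = 3, and every other listed constraint is also met.

Satisfiable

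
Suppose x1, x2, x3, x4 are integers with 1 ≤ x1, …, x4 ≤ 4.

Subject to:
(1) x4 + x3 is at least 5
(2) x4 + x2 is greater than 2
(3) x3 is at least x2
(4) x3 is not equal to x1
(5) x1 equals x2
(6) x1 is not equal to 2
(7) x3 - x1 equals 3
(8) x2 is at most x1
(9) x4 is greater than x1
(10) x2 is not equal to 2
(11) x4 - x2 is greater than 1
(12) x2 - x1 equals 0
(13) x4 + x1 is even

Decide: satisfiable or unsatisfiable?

Satisfiable

Setting (x1, x2, x3, x4) = (1, 1, 4, 3) satisfies everything: constraint 1: x4 + x3 = 7; constraint 2: x4 + x2 = 4; constraint 7: x3 - x1 = 3, and the others follow.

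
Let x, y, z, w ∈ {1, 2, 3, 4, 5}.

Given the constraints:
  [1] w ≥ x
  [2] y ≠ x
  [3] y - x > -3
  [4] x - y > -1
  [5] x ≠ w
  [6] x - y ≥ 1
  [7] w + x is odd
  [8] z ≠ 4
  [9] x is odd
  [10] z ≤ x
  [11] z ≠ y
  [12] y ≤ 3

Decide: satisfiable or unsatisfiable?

Take x = 3, y = 2, z = 3, w = 4. Then constraint 3: y - x = -1; constraint 4: x - y = 1; constraint 6: x - y = 1, and every other listed constraint is also met.

Satisfiable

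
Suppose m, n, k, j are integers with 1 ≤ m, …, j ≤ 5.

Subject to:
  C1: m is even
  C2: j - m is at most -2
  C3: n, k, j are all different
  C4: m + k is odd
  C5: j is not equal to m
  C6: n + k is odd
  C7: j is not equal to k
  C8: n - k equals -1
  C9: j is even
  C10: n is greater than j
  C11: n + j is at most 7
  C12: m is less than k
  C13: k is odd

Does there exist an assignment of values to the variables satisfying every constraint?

Satisfiable

The assignment m = 4, n = 4, k = 5, j = 2 works:
  constraint 2 holds since j - m = -2.
  constraint 8 holds since n - k = -1.
  constraint 11 holds since n + j = 6.
The rest check out directly.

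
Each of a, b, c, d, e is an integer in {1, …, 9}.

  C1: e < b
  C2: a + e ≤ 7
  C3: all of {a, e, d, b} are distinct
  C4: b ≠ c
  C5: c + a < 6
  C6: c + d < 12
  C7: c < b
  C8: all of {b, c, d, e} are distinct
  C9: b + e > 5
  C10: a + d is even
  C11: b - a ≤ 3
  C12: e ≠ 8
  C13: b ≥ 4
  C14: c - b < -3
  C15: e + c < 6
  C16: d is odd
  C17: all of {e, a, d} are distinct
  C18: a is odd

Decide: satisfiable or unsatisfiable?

Satisfiable

Try a = 3, b = 6, c = 2, d = 9, e = 1.
Check constraint 2: a + e = 4; constraint 5: c + a = 5. The remaining constraints are straightforward to verify.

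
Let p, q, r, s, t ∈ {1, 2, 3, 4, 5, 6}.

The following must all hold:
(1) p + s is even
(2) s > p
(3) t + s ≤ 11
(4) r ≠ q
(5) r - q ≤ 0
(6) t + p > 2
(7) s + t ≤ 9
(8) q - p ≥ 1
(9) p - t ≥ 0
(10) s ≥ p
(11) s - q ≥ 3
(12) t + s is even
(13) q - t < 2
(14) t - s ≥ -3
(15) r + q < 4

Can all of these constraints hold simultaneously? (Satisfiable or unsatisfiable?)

Constraints 8, 9, 11, and 14 give t − s ≥ -3, s − q ≥ 3, q − p ≥ 1, p − t ≥ 0.
Adding all 4 inequalities: the left sides telescope to 0, and the right sides sum to (-3) + 3 + 1 + 0 = 1. So 0 ≥ 1, which is false.

Unsatisfiable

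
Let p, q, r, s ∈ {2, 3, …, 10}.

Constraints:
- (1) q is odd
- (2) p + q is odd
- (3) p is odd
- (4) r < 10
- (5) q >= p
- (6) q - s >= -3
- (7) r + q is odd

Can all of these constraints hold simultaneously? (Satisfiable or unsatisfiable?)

Constraint 3 makes p odd and constraint 1 makes q odd, so p + q must be even. Constraint 2 says p + q is odd — contradiction.

Unsatisfiable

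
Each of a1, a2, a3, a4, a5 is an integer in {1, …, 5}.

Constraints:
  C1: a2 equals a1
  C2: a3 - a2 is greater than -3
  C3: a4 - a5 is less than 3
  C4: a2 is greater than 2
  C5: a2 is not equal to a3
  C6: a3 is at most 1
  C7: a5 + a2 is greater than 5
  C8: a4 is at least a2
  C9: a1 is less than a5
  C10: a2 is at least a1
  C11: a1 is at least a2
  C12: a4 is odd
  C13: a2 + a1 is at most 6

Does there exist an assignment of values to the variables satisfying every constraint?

Satisfiable

Setting (a1, a2, a3, a4, a5) = (3, 3, 1, 5, 5) satisfies everything: constraint 2: a3 - a2 = -2; constraint 3: a4 - a5 = 0; constraint 7: a5 + a2 = 8, and the others follow.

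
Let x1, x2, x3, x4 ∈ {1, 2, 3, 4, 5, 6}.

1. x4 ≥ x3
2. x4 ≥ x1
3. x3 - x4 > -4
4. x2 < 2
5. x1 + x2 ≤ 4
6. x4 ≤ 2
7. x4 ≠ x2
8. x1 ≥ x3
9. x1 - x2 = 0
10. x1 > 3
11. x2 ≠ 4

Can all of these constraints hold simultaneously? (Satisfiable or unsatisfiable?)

From constraint 10: x1 ≥ 4. From constraints 2 and 6: x1 ≤ x4 and x4 ≤ 2, so x1 ≤ 2. But 2 < 4, so no value of x1 works.

Unsatisfiable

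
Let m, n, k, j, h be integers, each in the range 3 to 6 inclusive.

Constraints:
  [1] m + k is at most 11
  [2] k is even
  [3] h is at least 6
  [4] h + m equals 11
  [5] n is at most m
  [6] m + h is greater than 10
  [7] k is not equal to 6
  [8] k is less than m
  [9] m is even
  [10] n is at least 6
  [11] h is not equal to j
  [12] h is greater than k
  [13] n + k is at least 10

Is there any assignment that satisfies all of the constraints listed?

Unsatisfiable

From constraint 3: h ≥ 6. From constraints 5 and 10: m ≥ n ≥ 6. Hence h + m ≥ 12. But constraint 4 requires h + m = 11, and 11 < 12. Contradiction.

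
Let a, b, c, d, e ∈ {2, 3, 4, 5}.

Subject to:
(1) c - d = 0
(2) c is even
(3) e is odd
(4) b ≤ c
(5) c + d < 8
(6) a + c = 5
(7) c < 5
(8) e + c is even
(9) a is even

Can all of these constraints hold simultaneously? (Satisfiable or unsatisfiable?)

Unsatisfiable

Constraint 3 makes e odd and constraint 2 makes c even, so e + c must be odd. Constraint 8 says e + c is even — contradiction.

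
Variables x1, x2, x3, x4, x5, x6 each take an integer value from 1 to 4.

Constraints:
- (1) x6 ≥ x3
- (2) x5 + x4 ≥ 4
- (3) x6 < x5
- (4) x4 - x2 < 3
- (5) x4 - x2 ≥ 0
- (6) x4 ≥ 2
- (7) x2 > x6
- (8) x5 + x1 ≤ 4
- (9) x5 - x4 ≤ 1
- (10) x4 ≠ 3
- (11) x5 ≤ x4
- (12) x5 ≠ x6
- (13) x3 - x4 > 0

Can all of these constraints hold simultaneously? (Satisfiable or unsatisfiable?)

Unsatisfiable

Constraints 1, 5, 7, and 13 give x2 ≤ x4, x4 < x3, x3 ≤ x6, x6 < x2. Chaining: x2 ≤ x4 < x3 ≤ x6 < x2, which forces x2 < x2 — impossible.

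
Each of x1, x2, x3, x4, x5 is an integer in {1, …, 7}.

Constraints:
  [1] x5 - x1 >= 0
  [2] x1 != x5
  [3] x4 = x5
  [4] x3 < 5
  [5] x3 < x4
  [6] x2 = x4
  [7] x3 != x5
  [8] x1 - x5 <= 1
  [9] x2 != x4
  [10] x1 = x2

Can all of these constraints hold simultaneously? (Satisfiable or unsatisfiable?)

Unsatisfiable

From constraints 3, 6, and 10, x1 = x2 = x4 = x5, so x1 = x5. But constraint 2 says x1 ≠ x5. Contradiction.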